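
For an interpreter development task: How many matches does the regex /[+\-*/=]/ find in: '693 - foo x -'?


Pattern: /[+\-*/=]/ (operators)
Input: '693 - foo x -'
Scanning for matches:
  Match 1: '-'
  Match 2: '-'
Total matches: 2

2


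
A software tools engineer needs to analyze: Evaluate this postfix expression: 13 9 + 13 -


Processing tokens left to right:
Push 13, Push 9
Pop 13 and 9, compute 13 + 9 = 22, push 22
Push 13
Pop 22 and 13, compute 22 - 13 = 9, push 9
Stack result: 9

9


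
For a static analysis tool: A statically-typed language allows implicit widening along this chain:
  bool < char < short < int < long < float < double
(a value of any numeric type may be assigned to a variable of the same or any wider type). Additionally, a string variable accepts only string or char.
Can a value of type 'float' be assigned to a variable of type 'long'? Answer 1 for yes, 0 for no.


Target variable type: long
Source value type: float
Numeric ranks: float=5, long=4
Widening allowed iff rank(source) <= rank(target): 5 <= 4? No
Result: 0

0


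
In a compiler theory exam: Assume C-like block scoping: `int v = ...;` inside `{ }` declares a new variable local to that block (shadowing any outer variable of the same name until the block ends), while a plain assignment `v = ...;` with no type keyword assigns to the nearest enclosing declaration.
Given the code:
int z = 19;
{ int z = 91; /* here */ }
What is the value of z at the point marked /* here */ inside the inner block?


Analyzing scoping rules:
Outer scope: declares z = 19
Inner block: 'int z = 91;' declares a NEW z that shadows the outer one
Inside the block the inner declaration is in scope -> 91
Result: 91

91


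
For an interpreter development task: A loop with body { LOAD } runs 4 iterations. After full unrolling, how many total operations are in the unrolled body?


Loop body operations: LOAD (1 op per iteration)
Unrolling 4 iterations:
  Iteration 1: LOAD (1 ops)
  Iteration 2: LOAD (1 ops)
  Iteration 3: LOAD (1 ops)
  Iteration 4: LOAD (1 ops)
Total: 4 iterations * 1 ops/iter = 4 operations

4


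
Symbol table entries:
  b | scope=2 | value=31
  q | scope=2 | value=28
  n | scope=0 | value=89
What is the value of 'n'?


Searching symbol table for 'n':
  b | scope=2 | value=31
  q | scope=2 | value=28
  n | scope=0 | value=89 <- MATCH
Found 'n' at scope 0 with value 89

89


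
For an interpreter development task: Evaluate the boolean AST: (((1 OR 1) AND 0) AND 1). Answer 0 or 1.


Step 1: Evaluate inner node
  1 OR 1 = 1
Step 2: Evaluate next node
  1 AND 0 = 0
Step 3: Evaluate root node
  0 AND 1 = 0

0


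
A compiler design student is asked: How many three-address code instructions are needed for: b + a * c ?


Expression: b + a * c
Generating three-address code (respecting * over +/- precedence):
  Instruction 1: t1 = a * c
  Instruction 2: t2 = b + t1
Total instructions: 2

2


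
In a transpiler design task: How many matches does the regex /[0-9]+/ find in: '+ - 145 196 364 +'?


Pattern: /[0-9]+/ (int literals)
Input: '+ - 145 196 364 +'
Scanning for matches:
  Match 1: '145'
  Match 2: '196'
  Match 3: '364'
Total matches: 3

3


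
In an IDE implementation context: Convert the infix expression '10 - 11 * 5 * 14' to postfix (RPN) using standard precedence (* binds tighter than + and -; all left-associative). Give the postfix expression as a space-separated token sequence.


Applying the shunting-yard algorithm:
  Operand 10 -> output
  Push '-' onto operator stack -> op-stack: [-]
  Operand 11 -> output
  Push '*' onto operator stack -> op-stack: [-, *]
  Operand 5 -> output
  See '*' (prec 2); top '*' (prec 2) >= it -> pop '*' to output
  Push '*' onto operator stack -> op-stack: [-, *]
  Operand 14 -> output
  End of input: pop '*' to output
  End of input: pop '-' to output
Postfix result: 10 11 5 * 14 * -

10 11 5 * 14 * -


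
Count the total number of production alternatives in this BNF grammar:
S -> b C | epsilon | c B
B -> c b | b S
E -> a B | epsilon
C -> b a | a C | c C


Counting alternatives per rule:
  S: 3 alternative(s)
  B: 2 alternative(s)
  E: 2 alternative(s)
  C: 3 alternative(s)
Sum: 3 + 2 + 2 + 3 = 10

10


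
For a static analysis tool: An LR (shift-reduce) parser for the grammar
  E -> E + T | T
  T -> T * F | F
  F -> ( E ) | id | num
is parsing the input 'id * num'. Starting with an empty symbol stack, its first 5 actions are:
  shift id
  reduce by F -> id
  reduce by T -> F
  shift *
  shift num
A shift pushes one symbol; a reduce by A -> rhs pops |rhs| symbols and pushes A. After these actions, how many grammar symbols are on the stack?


Tracking the symbol stack through each action:
  Action 1: shift 'id' : push -> stack = [id] (size 1)
  Action 2: reduce by F -> id : pop 1, push F -> stack = [F] (size 1)
  Action 3: reduce by T -> F : pop 1, push T -> stack = [T] (size 1)
  Action 4: shift '*' : push -> stack = [T, *] (size 2)
  Action 5: shift 'num' : push -> stack = [T, *, num] (size 3)
Final stack size: 3

3


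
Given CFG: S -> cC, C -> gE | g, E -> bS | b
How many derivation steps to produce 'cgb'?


Grammar: S -> cC, C -> gE | g, E -> bS | b
Deriving 'cgb':
Step 1: S -> cC => cC
Step 2: C -> gE => cgE
Step 3: E -> b => cgb
Total derivation steps: 3

3


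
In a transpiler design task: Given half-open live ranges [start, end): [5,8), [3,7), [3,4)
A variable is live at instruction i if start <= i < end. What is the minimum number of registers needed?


Live ranges:
  Var0: [5, 8)
  Var1: [3, 7)
  Var2: [3, 4)
Sweep-line events (position, delta, active):
  pos=3 start -> active=1
  pos=3 start -> active=2
  pos=4 end -> active=1
  pos=5 start -> active=2
  pos=7 end -> active=1
  pos=8 end -> active=0
Maximum simultaneous active: 2
Minimum registers needed: 2

2


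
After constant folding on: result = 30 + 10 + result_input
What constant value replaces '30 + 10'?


Identifying constant sub-expression:
  Original: result = 30 + 10 + result_input
  30 and 10 are both compile-time constants
  Evaluating: 30 + 10 = 40
  After folding: result = 40 + result_input

40


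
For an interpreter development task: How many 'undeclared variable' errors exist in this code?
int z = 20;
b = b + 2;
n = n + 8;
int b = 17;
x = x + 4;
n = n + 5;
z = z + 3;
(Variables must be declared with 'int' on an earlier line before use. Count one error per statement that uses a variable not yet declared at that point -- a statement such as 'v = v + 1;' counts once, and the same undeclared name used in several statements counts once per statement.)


Scanning code line by line:
  Line 1: declare 'z' -> declared = ['z']
  Line 2: use 'b' -> ERROR (undeclared)
  Line 3: use 'n' -> ERROR (undeclared)
  Line 4: declare 'b' -> declared = ['b', 'z']
  Line 5: use 'x' -> ERROR (undeclared)
  Line 6: use 'n' -> ERROR (undeclared)
  Line 7: use 'z' -> OK (declared)
Total undeclared variable errors: 4

4


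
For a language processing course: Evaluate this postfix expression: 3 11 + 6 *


Processing tokens left to right:
Push 3, Push 11
Pop 3 and 11, compute 3 + 11 = 14, push 14
Push 6
Pop 14 and 6, compute 14 * 6 = 84, push 84
Stack result: 84

84


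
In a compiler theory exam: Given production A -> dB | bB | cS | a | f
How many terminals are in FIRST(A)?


Production: A -> dB | bB | cS | a | f
Examining each alternative for leading terminals:
  A -> dB : first terminal = 'd'
  A -> bB : first terminal = 'b'
  A -> cS : first terminal = 'c'
  A -> a : first terminal = 'a'
  A -> f : first terminal = 'f'
FIRST(A) = {a, b, c, d, f}
Count: 5

5


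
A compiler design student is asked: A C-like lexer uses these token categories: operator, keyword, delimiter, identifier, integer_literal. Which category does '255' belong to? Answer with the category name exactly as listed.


Token: '255'
Checking categories:
  identifier: no
  integer_literal: YES
  operator: no
  keyword: no
  delimiter: no
Category: integer_literal

integer_literal


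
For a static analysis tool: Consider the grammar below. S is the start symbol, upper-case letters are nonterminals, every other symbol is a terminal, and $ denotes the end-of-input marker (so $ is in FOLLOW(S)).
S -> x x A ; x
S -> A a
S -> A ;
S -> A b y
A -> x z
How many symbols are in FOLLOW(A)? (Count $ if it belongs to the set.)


S is the start symbol and does not occur in any rule body, so FOLLOW(S) = {$}.
Examining every occurrence of A in a rule body:
  S -> x x A ; x : A is followed by terminal ';' -> add ';'
  S -> A a : A is followed by terminal 'a' -> add 'a'
  S -> A ; : A is followed by terminal ';' -> add ';' (already in the set)
  S -> A b y : A is followed by terminal 'b' -> add 'b'
  A -> x z : A does not occur in the body -> contributes nothing
FOLLOW(A) = {;, a, b}
Count: 3

3


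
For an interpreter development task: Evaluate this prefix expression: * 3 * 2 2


Parsing prefix expression: * 3 * 2 2
Step 1: Innermost operation '* 2 2'
  2 * 2 = 4
Step 2: Outer operation '* 3 [4]'
  3 * 4 = 12

12


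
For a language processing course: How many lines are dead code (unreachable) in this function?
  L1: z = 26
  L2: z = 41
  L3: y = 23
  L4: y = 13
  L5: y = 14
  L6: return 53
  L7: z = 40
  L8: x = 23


Analyzing control flow:
  L1: reachable (before return)
  L2: reachable (before return)
  L3: reachable (before return)
  L4: reachable (before return)
  L5: reachable (before return)
  L6: reachable (return statement)
  L7: DEAD (after return at L6)
  L8: DEAD (after return at L6)
Return at L6, total lines = 8
Dead lines: L7 through L8
Count: 2

2


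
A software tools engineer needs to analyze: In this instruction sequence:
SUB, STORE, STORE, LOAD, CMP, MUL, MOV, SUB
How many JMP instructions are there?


Scanning instruction sequence for JMP:
  Position 1: SUB
  Position 2: STORE
  Position 3: STORE
  Position 4: LOAD
  Position 5: CMP
  Position 6: MUL
  Position 7: MOV
  Position 8: SUB
Matches at positions: []
Total JMP count: 0

0


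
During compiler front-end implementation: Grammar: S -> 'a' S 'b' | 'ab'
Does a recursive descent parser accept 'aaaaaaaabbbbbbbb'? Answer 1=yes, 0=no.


Grammar accepts strings of the form a^n b^n (n >= 1)
Word: 'aaaaaaaabbbbbbbb'
Counting: 8 a's and 8 b's
Check: 8 == 8? Yes
Derivation (S -> aSb applied 7 time(s), then S -> ab): S => aSb => aaSbb => aaaSbbb => aaaaSbbbb => aaaaaSbbbbb => aaaaaaSbbbbbb => aaaaaaaSbbbbbbb => aaaaaaaabbbbbbbb
Accepted

1


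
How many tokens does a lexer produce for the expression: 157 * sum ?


Scanning '157 * sum'
Token 1: '157' -> integer_literal
Token 2: '*' -> operator
Token 3: 'sum' -> identifier
Total tokens: 3

3


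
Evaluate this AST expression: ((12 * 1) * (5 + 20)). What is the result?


Expression: ((12 * 1) * (5 + 20))
Evaluating step by step:
  12 * 1 = 12
  5 + 20 = 25
  12 * 25 = 300
Result: 300

300


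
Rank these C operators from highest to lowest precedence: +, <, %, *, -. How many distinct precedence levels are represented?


Looking up precedence for each operator:
  + -> precedence 5
  < -> precedence 4
  % -> precedence 6
  * -> precedence 6
  - -> precedence 5
Sorted highest to lowest: %, *, +, -, <
Distinct precedence values: [6, 5, 4]
Number of distinct levels: 3

3


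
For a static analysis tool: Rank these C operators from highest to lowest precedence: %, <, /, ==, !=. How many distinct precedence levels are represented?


Looking up precedence for each operator:
  % -> precedence 6
  < -> precedence 4
  / -> precedence 6
  == -> precedence 3
  != -> precedence 3
Sorted highest to lowest: %, /, <, ==, !=
Distinct precedence values: [6, 4, 3]
Number of distinct levels: 3

3


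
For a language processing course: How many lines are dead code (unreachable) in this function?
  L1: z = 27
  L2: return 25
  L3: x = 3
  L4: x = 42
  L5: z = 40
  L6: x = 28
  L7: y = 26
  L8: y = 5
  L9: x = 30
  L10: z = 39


Analyzing control flow:
  L1: reachable (before return)
  L2: reachable (return statement)
  L3: DEAD (after return at L2)
  L4: DEAD (after return at L2)
  L5: DEAD (after return at L2)
  L6: DEAD (after return at L2)
  L7: DEAD (after return at L2)
  L8: DEAD (after return at L2)
  L9: DEAD (after return at L2)
  L10: DEAD (after return at L2)
Return at L2, total lines = 10
Dead lines: L3 through L10
Count: 8

8


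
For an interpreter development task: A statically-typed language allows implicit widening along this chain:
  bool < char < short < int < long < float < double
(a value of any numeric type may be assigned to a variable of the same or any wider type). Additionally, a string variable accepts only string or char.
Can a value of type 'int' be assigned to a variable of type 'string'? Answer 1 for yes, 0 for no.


Target variable type: string
Source value type: int
Rule: string accepts only {string, char}
  source 'int' in {string, char}? No
Result: 0

0


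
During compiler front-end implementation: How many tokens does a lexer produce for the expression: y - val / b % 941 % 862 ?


Scanning 'y - val / b % 941 % 862'
Token 1: 'y' -> identifier
Token 2: '-' -> operator
Token 3: 'val' -> identifier
Token 4: '/' -> operator
Token 5: 'b' -> identifier
Token 6: '%' -> operator
Token 7: '941' -> integer_literal
Token 8: '%' -> operator
Token 9: '862' -> integer_literal
Total tokens: 9

9


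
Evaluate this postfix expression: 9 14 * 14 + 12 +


Processing tokens left to right:
Push 9, Push 14
Pop 9 and 14, compute 9 * 14 = 126, push 126
Push 14
Pop 126 and 14, compute 126 + 14 = 140, push 140
Push 12
Pop 140 and 12, compute 140 + 12 = 152, push 152
Stack result: 152

152


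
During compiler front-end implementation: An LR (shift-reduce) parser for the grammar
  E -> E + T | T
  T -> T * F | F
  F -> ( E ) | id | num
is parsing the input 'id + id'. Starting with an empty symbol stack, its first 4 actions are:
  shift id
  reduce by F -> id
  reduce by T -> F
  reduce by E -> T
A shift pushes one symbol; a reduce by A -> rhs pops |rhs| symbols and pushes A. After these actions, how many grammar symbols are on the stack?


Tracking the symbol stack through each action:
  Action 1: shift 'id' : push -> stack = [id] (size 1)
  Action 2: reduce by F -> id : pop 1, push F -> stack = [F] (size 1)
  Action 3: reduce by T -> F : pop 1, push T -> stack = [T] (size 1)
  Action 4: reduce by E -> T : pop 1, push E -> stack = [E] (size 1)
Final stack size: 1

1


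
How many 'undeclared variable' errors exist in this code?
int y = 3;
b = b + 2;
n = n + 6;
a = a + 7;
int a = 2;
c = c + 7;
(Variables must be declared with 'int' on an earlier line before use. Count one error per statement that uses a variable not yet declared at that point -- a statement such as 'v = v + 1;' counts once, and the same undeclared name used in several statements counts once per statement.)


Scanning code line by line:
  Line 1: declare 'y' -> declared = ['y']
  Line 2: use 'b' -> ERROR (undeclared)
  Line 3: use 'n' -> ERROR (undeclared)
  Line 4: use 'a' -> ERROR (undeclared)
  Line 5: declare 'a' -> declared = ['a', 'y']
  Line 6: use 'c' -> ERROR (undeclared)
Total undeclared variable errors: 4

4


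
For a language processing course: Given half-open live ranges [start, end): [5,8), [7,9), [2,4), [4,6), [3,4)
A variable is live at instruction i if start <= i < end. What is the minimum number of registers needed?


Live ranges:
  Var0: [5, 8)
  Var1: [7, 9)
  Var2: [2, 4)
  Var3: [4, 6)
  Var4: [3, 4)
Sweep-line events (position, delta, active):
  pos=2 start -> active=1
  pos=3 start -> active=2
  pos=4 end -> active=1
  pos=4 end -> active=0
  pos=4 start -> active=1
  pos=5 start -> active=2
  pos=6 end -> active=1
  pos=7 start -> active=2
  pos=8 end -> active=1
  pos=9 end -> active=0
Maximum simultaneous active: 2
Minimum registers needed: 2

2


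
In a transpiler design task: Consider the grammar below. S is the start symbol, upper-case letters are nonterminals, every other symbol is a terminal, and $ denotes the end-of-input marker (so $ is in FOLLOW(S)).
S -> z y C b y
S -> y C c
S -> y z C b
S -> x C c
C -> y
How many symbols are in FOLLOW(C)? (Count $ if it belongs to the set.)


S is the start symbol and does not occur in any rule body, so FOLLOW(S) = {$}.
Examining every occurrence of C in a rule body:
  S -> z y C b y : C is followed by terminal 'b' -> add 'b'
  S -> y C c : C is followed by terminal 'c' -> add 'c'
  S -> y z C b : C is followed by terminal 'b' -> add 'b' (already in the set)
  S -> x C c : C is followed by terminal 'c' -> add 'c' (already in the set)
  C -> y : C does not occur in the body -> contributes nothing
FOLLOW(C) = {b, c}
Count: 2

2


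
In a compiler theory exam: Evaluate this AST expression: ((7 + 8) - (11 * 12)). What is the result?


Expression: ((7 + 8) - (11 * 12))
Evaluating step by step:
  7 + 8 = 15
  11 * 12 = 132
  15 - 132 = -117
Result: -117

-117


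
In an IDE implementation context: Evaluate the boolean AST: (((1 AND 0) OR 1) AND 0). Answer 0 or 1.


Step 1: Evaluate inner node
  1 AND 0 = 0
Step 2: Evaluate next node
  0 OR 1 = 1
Step 3: Evaluate root node
  1 AND 0 = 0

0


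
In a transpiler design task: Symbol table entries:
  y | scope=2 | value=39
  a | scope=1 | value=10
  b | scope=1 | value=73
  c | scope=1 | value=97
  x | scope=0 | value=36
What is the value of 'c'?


Searching symbol table for 'c':
  y | scope=2 | value=39
  a | scope=1 | value=10
  b | scope=1 | value=73
  c | scope=1 | value=97 <- MATCH
  x | scope=0 | value=36
Found 'c' at scope 1 with value 97

97


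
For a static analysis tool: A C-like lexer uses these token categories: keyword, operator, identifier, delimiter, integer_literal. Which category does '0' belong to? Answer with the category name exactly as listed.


Token: '0'
Checking categories:
  identifier: no
  integer_literal: YES
  operator: no
  keyword: no
  delimiter: no
Category: integer_literal

integer_literal


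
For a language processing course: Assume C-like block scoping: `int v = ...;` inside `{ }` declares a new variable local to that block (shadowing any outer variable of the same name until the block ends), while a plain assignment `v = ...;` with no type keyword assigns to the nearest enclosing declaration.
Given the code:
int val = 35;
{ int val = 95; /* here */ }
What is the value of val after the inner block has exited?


Analyzing scoping rules:
Outer scope: declares val = 35
Inner block: 'int val = 95;' declares a NEW val that shadows the outer one
When the block exits the inner val goes out of scope; the outer val was never modified -> 35
Result: 35

35


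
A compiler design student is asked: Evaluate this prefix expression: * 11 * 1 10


Parsing prefix expression: * 11 * 1 10
Step 1: Innermost operation '* 1 10'
  1 * 10 = 10
Step 2: Outer operation '* 11 [10]'
  11 * 10 = 110

110


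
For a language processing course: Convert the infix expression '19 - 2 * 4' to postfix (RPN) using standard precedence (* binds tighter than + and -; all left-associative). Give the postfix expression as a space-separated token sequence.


Applying the shunting-yard algorithm:
  Operand 19 -> output
  Push '-' onto operator stack -> op-stack: [-]
  Operand 2 -> output
  Push '*' onto operator stack -> op-stack: [-, *]
  Operand 4 -> output
  End of input: pop '*' to output
  End of input: pop '-' to output
Postfix result: 19 2 4 * -

19 2 4 * -


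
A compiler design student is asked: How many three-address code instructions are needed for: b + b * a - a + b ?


Expression: b + b * a - a + b
Generating three-address code (respecting * over +/- precedence):
  Instruction 1: t1 = b * a
  Instruction 2: t2 = b + t1
  Instruction 3: t3 = t2 - a
  Instruction 4: t4 = t3 + b
Total instructions: 4

4


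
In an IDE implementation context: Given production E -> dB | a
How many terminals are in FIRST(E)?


Production: E -> dB | a
Examining each alternative for leading terminals:
  E -> dB : first terminal = 'd'
  E -> a : first terminal = 'a'
FIRST(E) = {a, d}
Count: 2

2


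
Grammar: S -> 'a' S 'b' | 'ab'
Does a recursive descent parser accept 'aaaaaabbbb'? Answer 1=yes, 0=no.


Grammar accepts strings of the form a^n b^n (n >= 1)
Word: 'aaaaaabbbb'
Counting: 6 a's and 4 b's
Check: 6 == 4? No
Mismatch: a-count != b-count
Rejected

0


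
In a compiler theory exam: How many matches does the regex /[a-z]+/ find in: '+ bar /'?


Pattern: /[a-z]+/ (identifiers)
Input: '+ bar /'
Scanning for matches:
  Match 1: 'bar'
Total matches: 1

1


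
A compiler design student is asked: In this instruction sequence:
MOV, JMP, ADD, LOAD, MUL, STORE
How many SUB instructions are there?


Scanning instruction sequence for SUB:
  Position 1: MOV
  Position 2: JMP
  Position 3: ADD
  Position 4: LOAD
  Position 5: MUL
  Position 6: STORE
Matches at positions: []
Total SUB count: 0

0


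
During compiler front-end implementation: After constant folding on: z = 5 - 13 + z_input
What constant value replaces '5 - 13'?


Identifying constant sub-expression:
  Original: z = 5 - 13 + z_input
  5 and 13 are both compile-time constants
  Evaluating: 5 - 13 = -8
  After folding: z = -8 + z_input

-8


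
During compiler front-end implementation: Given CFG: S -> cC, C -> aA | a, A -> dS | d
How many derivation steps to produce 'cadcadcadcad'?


Grammar: S -> cC, C -> aA | a, A -> dS | d
Deriving 'cadcadcadcad':
Step 1: S -> cC => cC
Step 2: C -> aA => caA
Step 3: A -> dS => cadS
Step 4: S -> cC => cadcC
Step 5: C -> aA => cadcaA
Step 6: A -> dS => cadcadS
Step 7: S -> cC => cadcadcC
Step 8: C -> aA => cadcadcaA
Step 9: A -> dS => cadcadcadS
Step 10: S -> cC => cadcadcadcC
Step 11: C -> aA => cadcadcadcaA
Step 12: A -> d => cadcadcadcad
Total derivation steps: 12

12


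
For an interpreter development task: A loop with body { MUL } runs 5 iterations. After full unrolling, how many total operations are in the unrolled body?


Loop body operations: MUL (1 op per iteration)
Unrolling 5 iterations:
  Iteration 1: MUL (1 ops)
  Iteration 2: MUL (1 ops)
  Iteration 3: MUL (1 ops)
  Iteration 4: MUL (1 ops)
  Iteration 5: MUL (1 ops)
Total: 5 iterations * 1 ops/iter = 5 operations

5


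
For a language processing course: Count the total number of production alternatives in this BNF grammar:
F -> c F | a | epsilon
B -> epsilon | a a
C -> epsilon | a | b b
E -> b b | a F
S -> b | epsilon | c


Counting alternatives per rule:
  F: 3 alternative(s)
  B: 2 alternative(s)
  C: 3 alternative(s)
  E: 2 alternative(s)
  S: 3 alternative(s)
Sum: 3 + 2 + 3 + 2 + 3 = 13

13


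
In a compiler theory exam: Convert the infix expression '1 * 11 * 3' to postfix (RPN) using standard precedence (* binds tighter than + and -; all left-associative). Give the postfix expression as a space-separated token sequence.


Applying the shunting-yard algorithm:
  Operand 1 -> output
  Push '*' onto operator stack -> op-stack: [*]
  Operand 11 -> output
  See '*' (prec 2); top '*' (prec 2) >= it -> pop '*' to output
  Push '*' onto operator stack -> op-stack: [*]
  Operand 3 -> output
  End of input: pop '*' to output
Postfix result: 1 11 * 3 *

1 11 * 3 *


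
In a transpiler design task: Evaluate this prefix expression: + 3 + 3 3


Parsing prefix expression: + 3 + 3 3
Step 1: Innermost operation '+ 3 3'
  3 + 3 = 6
Step 2: Outer operation '+ 3 [6]'
  3 + 6 = 9

9


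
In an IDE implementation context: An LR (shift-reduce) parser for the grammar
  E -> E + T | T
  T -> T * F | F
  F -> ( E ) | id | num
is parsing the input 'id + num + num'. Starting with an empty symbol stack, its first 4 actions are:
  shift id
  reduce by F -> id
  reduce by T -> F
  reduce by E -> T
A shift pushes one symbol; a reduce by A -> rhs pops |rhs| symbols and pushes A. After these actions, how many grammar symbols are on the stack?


Tracking the symbol stack through each action:
  Action 1: shift 'id' : push -> stack = [id] (size 1)
  Action 2: reduce by F -> id : pop 1, push F -> stack = [F] (size 1)
  Action 3: reduce by T -> F : pop 1, push T -> stack = [T] (size 1)
  Action 4: reduce by E -> T : pop 1, push E -> stack = [E] (size 1)
Final stack size: 1

1


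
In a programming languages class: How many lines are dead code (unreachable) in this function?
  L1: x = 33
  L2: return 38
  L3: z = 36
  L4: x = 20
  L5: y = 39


Analyzing control flow:
  L1: reachable (before return)
  L2: reachable (return statement)
  L3: DEAD (after return at L2)
  L4: DEAD (after return at L2)
  L5: DEAD (after return at L2)
Return at L2, total lines = 5
Dead lines: L3 through L5
Count: 3

3


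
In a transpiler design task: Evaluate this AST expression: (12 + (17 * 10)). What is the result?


Expression: (12 + (17 * 10))
Evaluating step by step:
  17 * 10 = 170
  12 + 170 = 182
Result: 182

182


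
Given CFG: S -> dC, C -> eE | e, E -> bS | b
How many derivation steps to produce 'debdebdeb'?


Grammar: S -> dC, C -> eE | e, E -> bS | b
Deriving 'debdebdeb':
Step 1: S -> dC => dC
Step 2: C -> eE => deE
Step 3: E -> bS => debS
Step 4: S -> dC => debdC
Step 5: C -> eE => debdeE
Step 6: E -> bS => debdebS
Step 7: S -> dC => debdebdC
Step 8: C -> eE => debdebdeE
Step 9: E -> b => debdebdeb
Total derivation steps: 9

9


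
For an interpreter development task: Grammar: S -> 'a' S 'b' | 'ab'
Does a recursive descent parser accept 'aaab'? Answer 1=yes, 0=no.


Grammar accepts strings of the form a^n b^n (n >= 1)
Word: 'aaab'
Counting: 3 a's and 1 b's
Check: 3 == 1? No
Mismatch: a-count != b-count
Rejected

0


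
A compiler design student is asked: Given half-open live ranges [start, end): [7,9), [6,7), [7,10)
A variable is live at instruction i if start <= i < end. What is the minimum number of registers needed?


Live ranges:
  Var0: [7, 9)
  Var1: [6, 7)
  Var2: [7, 10)
Sweep-line events (position, delta, active):
  pos=6 start -> active=1
  pos=7 end -> active=0
  pos=7 start -> active=1
  pos=7 start -> active=2
  pos=9 end -> active=1
  pos=10 end -> active=0
Maximum simultaneous active: 2
Minimum registers needed: 2

2


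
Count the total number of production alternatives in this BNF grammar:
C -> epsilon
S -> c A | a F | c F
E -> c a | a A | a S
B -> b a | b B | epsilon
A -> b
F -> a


Counting alternatives per rule:
  C: 1 alternative(s)
  S: 3 alternative(s)
  E: 3 alternative(s)
  B: 3 alternative(s)
  A: 1 alternative(s)
  F: 1 alternative(s)
Sum: 1 + 3 + 3 + 3 + 1 + 1 = 12

12


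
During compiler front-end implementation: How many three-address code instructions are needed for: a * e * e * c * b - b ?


Expression: a * e * e * c * b - b
Generating three-address code (respecting * over +/- precedence):
  Instruction 1: t1 = a * e
  Instruction 2: t2 = t1 * e
  Instruction 3: t3 = t2 * c
  Instruction 4: t4 = t3 * b
  Instruction 5: t5 = t4 - b
Total instructions: 5

5


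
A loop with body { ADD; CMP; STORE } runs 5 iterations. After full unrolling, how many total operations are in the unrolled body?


Loop body operations: ADD, CMP, STORE (3 ops per iteration)
Unrolling 5 iterations:
  Iteration 1: ADD, CMP, STORE (3 ops)
  Iteration 2: ADD, CMP, STORE (3 ops)
  Iteration 3: ADD, CMP, STORE (3 ops)
  Iteration 4: ADD, CMP, STORE (3 ops)
  Iteration 5: ADD, CMP, STORE (3 ops)
Total: 5 iterations * 3 ops/iter = 15 operations

15


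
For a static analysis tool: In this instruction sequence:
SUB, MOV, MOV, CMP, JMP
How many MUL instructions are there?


Scanning instruction sequence for MUL:
  Position 1: SUB
  Position 2: MOV
  Position 3: MOV
  Position 4: CMP
  Position 5: JMP
Matches at positions: []
Total MUL count: 0

0


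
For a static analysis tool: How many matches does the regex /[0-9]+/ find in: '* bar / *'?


Pattern: /[0-9]+/ (int literals)
Input: '* bar / *'
Scanning for matches:
Total matches: 0

0


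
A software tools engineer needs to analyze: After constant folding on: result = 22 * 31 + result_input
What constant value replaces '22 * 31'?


Identifying constant sub-expression:
  Original: result = 22 * 31 + result_input
  22 and 31 are both compile-time constants
  Evaluating: 22 * 31 = 682
  After folding: result = 682 + result_input

682


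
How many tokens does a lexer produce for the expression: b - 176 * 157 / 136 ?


Scanning 'b - 176 * 157 / 136'
Token 1: 'b' -> identifier
Token 2: '-' -> operator
Token 3: '176' -> integer_literal
Token 4: '*' -> operator
Token 5: '157' -> integer_literal
Token 6: '/' -> operator
Token 7: '136' -> integer_literal
Total tokens: 7

7


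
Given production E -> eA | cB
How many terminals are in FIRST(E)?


Production: E -> eA | cB
Examining each alternative for leading terminals:
  E -> eA : first terminal = 'e'
  E -> cB : first terminal = 'c'
FIRST(E) = {c, e}
Count: 2

2


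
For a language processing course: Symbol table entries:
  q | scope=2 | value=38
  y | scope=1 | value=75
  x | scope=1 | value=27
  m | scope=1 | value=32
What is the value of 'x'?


Searching symbol table for 'x':
  q | scope=2 | value=38
  y | scope=1 | value=75
  x | scope=1 | value=27 <- MATCH
  m | scope=1 | value=32
Found 'x' at scope 1 with value 27

27


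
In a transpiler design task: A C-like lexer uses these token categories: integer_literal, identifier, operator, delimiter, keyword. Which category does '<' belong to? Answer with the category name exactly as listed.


Token: '<'
Checking categories:
  identifier: no
  integer_literal: no
  operator: YES
  keyword: no
  delimiter: no
Category: operator

operator


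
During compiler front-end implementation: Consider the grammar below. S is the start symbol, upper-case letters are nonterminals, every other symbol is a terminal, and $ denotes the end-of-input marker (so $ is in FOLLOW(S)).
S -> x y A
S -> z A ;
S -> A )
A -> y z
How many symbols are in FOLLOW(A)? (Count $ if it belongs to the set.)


S is the start symbol and does not occur in any rule body, so FOLLOW(S) = {$}.
Examining every occurrence of A in a rule body:
  S -> x y A : A is at the right end -> add FOLLOW(S) = {$}
  S -> z A ; : A is followed by terminal ';' -> add ';'
  S -> A ) : A is followed by terminal ')' -> add ')'
  A -> y z : A does not occur in the body -> contributes nothing
FOLLOW(A) = {), ;, $}
Count: 3

3


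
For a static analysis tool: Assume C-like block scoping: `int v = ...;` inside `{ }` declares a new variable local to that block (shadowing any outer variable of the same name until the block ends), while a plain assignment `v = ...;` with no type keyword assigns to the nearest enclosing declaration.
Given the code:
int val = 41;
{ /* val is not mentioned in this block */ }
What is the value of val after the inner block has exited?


Analyzing scoping rules:
Outer scope: declares val = 41
Inner block: val is neither redeclared nor assigned -> unchanged
After the block -> 41
Result: 41

41


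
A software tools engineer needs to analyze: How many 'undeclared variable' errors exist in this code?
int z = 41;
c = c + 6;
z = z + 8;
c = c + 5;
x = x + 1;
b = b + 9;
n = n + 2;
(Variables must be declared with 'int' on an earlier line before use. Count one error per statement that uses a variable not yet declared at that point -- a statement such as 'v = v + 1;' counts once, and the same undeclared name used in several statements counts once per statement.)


Scanning code line by line:
  Line 1: declare 'z' -> declared = ['z']
  Line 2: use 'c' -> ERROR (undeclared)
  Line 3: use 'z' -> OK (declared)
  Line 4: use 'c' -> ERROR (undeclared)
  Line 5: use 'x' -> ERROR (undeclared)
  Line 6: use 'b' -> ERROR (undeclared)
  Line 7: use 'n' -> ERROR (undeclared)
Total undeclared variable errors: 5

5


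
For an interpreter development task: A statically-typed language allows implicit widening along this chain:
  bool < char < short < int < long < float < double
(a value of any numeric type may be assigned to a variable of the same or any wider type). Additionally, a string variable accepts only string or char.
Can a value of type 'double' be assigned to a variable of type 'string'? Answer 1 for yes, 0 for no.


Target variable type: string
Source value type: double
Rule: string accepts only {string, char}
  source 'double' in {string, char}? No
Result: 0

0


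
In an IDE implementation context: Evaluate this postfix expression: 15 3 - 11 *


Processing tokens left to right:
Push 15, Push 3
Pop 15 and 3, compute 15 - 3 = 12, push 12
Push 11
Pop 12 and 11, compute 12 * 11 = 132, push 132
Stack result: 132

132


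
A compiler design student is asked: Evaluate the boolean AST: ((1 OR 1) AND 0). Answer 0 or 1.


Step 1: Evaluate inner node
  1 OR 1 = 1
Step 2: Evaluate root node
  1 AND 0 = 0

0


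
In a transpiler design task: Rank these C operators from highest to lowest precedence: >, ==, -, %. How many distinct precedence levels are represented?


Looking up precedence for each operator:
  > -> precedence 4
  == -> precedence 3
  - -> precedence 5
  % -> precedence 6
Sorted highest to lowest: %, -, >, ==
Distinct precedence values: [6, 5, 4, 3]
Number of distinct levels: 4

4


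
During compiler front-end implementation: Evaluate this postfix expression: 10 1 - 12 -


Processing tokens left to right:
Push 10, Push 1
Pop 10 and 1, compute 10 - 1 = 9, push 9
Push 12
Pop 9 and 12, compute 9 - 12 = -3, push -3
Stack result: -3

-3


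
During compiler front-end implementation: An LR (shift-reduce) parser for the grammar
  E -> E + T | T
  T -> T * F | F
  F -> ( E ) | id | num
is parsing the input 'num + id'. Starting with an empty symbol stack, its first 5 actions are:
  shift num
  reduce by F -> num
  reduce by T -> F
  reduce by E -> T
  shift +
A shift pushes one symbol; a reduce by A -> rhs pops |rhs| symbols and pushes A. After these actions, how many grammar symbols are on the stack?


Tracking the symbol stack through each action:
  Action 1: shift 'num' : push -> stack = [num] (size 1)
  Action 2: reduce by F -> num : pop 1, push F -> stack = [F] (size 1)
  Action 3: reduce by T -> F : pop 1, push T -> stack = [T] (size 1)
  Action 4: reduce by E -> T : pop 1, push E -> stack = [E] (size 1)
  Action 5: shift '+' : push -> stack = [E, +] (size 2)
Final stack size: 2

2


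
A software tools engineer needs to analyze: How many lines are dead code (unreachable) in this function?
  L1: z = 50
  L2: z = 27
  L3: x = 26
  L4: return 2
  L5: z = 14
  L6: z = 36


Analyzing control flow:
  L1: reachable (before return)
  L2: reachable (before return)
  L3: reachable (before return)
  L4: reachable (return statement)
  L5: DEAD (after return at L4)
  L6: DEAD (after return at L4)
Return at L4, total lines = 6
Dead lines: L5 through L6
Count: 2

2


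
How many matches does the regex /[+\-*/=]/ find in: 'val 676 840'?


Pattern: /[+\-*/=]/ (operators)
Input: 'val 676 840'
Scanning for matches:
Total matches: 0

0


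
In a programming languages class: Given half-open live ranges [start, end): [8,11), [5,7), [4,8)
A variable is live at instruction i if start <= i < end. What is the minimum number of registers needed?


Live ranges:
  Var0: [8, 11)
  Var1: [5, 7)
  Var2: [4, 8)
Sweep-line events (position, delta, active):
  pos=4 start -> active=1
  pos=5 start -> active=2
  pos=7 end -> active=1
  pos=8 end -> active=0
  pos=8 start -> active=1
  pos=11 end -> active=0
Maximum simultaneous active: 2
Minimum registers needed: 2

2


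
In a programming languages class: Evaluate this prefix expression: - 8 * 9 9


Parsing prefix expression: - 8 * 9 9
Step 1: Innermost operation '* 9 9'
  9 * 9 = 81
Step 2: Outer operation '- 8 [81]'
  8 - 81 = -73

-73


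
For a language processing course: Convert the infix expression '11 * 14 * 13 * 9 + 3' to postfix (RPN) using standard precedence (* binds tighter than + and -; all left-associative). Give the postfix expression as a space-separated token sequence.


Applying the shunting-yard algorithm:
  Operand 11 -> output
  Push '*' onto operator stack -> op-stack: [*]
  Operand 14 -> output
  See '*' (prec 2); top '*' (prec 2) >= it -> pop '*' to output
  Push '*' onto operator stack -> op-stack: [*]
  Operand 13 -> output
  See '*' (prec 2); top '*' (prec 2) >= it -> pop '*' to output
  Push '*' onto operator stack -> op-stack: [*]
  Operand 9 -> output
  See '+' (prec 1); top '*' (prec 2) >= it -> pop '*' to output
  Push '+' onto operator stack -> op-stack: [+]
  Operand 3 -> output
  End of input: pop '+' to output
Postfix result: 11 14 * 13 * 9 * 3 +

11 14 * 13 * 9 * 3 +


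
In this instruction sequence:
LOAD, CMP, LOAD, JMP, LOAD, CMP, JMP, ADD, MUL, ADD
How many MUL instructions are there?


Scanning instruction sequence for MUL:
  Position 1: LOAD
  Position 2: CMP
  Position 3: LOAD
  Position 4: JMP
  Position 5: LOAD
  Position 6: CMP
  Position 7: JMP
  Position 8: ADD
  Position 9: MUL <- MATCH
  Position 10: ADD
Matches at positions: [9]
Total MUL count: 1

1


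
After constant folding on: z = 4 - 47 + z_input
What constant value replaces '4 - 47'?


Identifying constant sub-expression:
  Original: z = 4 - 47 + z_input
  4 and 47 are both compile-time constants
  Evaluating: 4 - 47 = -43
  After folding: z = -43 + z_input

-43


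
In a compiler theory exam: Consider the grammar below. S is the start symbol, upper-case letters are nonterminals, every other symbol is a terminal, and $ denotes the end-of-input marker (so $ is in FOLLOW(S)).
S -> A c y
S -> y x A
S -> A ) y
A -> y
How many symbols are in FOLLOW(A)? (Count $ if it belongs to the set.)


S is the start symbol and does not occur in any rule body, so FOLLOW(S) = {$}.
Examining every occurrence of A in a rule body:
  S -> A c y : A is followed by terminal 'c' -> add 'c'
  S -> y x A : A is at the right end -> add FOLLOW(S) = {$}
  S -> A ) y : A is followed by terminal ')' -> add ')'
  A -> y : A does not occur in the body -> contributes nothing
FOLLOW(A) = {), c, $}
Count: 3

3


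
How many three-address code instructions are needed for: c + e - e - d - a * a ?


Expression: c + e - e - d - a * a
Generating three-address code (respecting * over +/- precedence):
  Instruction 1: t1 = a * a
  Instruction 2: t2 = c + e
  Instruction 3: t3 = t2 - e
  Instruction 4: t4 = t3 - d
  Instruction 5: t5 = t4 - t1
Total instructions: 5

5


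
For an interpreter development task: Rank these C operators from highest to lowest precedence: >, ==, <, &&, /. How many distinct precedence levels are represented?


Looking up precedence for each operator:
  > -> precedence 4
  == -> precedence 3
  < -> precedence 4
  && -> precedence 2
  / -> precedence 6
Sorted highest to lowest: /, >, <, ==, &&
Distinct precedence values: [6, 4, 3, 2]
Number of distinct levels: 4

4


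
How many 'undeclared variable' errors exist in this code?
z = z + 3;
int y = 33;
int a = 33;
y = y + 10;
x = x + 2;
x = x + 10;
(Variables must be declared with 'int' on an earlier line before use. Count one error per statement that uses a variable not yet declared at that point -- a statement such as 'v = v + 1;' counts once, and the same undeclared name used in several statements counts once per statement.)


Scanning code line by line:
  Line 1: use 'z' -> ERROR (undeclared)
  Line 2: declare 'y' -> declared = ['y']
  Line 3: declare 'a' -> declared = ['a', 'y']
  Line 4: use 'y' -> OK (declared)
  Line 5: use 'x' -> ERROR (undeclared)
  Line 6: use 'x' -> ERROR (undeclared)
Total undeclared variable errors: 3

3


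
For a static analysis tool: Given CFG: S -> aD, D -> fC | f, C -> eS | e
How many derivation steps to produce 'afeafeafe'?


Grammar: S -> aD, D -> fC | f, C -> eS | e
Deriving 'afeafeafe':
Step 1: S -> aD => aD
Step 2: D -> fC => afC
Step 3: C -> eS => afeS
Step 4: S -> aD => afeaD
Step 5: D -> fC => afeafC
Step 6: C -> eS => afeafeS
Step 7: S -> aD => afeafeaD
Step 8: D -> fC => afeafeafC
Step 9: C -> e => afeafeafe
Total derivation steps: 9

9


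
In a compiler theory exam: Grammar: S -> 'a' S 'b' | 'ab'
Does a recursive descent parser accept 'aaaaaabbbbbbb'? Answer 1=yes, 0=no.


Grammar accepts strings of the form a^n b^n (n >= 1)
Word: 'aaaaaabbbbbbb'
Counting: 6 a's and 7 b's
Check: 6 == 7? No
Mismatch: a-count != b-count
Rejected

0
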